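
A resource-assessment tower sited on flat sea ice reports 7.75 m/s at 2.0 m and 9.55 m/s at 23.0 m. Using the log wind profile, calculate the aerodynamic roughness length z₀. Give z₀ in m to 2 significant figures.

z₀ ≈ 0.000054 m

Log law: V(z) ∝ ln(z/z₀). With r = V₁/V₂ = 7.75/9.55 = 0.81152,
r · ln(z₂/z₀) = ln(z₁/z₀) ⇒ ln z₀ = (ln z₁ − r·ln z₂)/(1 − r)
ln z₀ = (0.69315 − 0.81152×3.13549) / 0.18848 = -9.8225
z₀ = exp(-9.8225) = 0.00005422 m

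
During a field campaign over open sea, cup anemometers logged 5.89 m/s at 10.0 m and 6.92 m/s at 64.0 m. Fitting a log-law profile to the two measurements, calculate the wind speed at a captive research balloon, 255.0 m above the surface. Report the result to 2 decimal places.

7.69 m/s

Log law: V ∝ ln(z/z₀). From the pair, with r = V₁/V₂ = 0.85116,
ln z₀ = (ln z₁ − r·ln z₂)/(1 − r) = (2.3026 − 0.85116×4.1589)/0.14884 = -8.3126 → z₀ = 0.0002454 m
V₃ = V₁ · ln(z₃/z₀)/ln(z₁/z₀) = 5.89 × 13.8538/10.6151 = 7.6870 m/s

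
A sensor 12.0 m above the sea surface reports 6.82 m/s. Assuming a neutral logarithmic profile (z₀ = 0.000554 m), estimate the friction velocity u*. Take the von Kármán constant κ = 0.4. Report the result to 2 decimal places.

u* ≈ 0.27 m/s

Log law: V(z) = (u*/κ) · ln(z/z₀) ⇒ u* = κ · V / ln(z/z₀)
u* = 0.4 × 6.82 / ln(12.0/0.000554) = 0.4 × 6.82 / 9.9833
   = 2.7280 / 9.9833 = 0.2733 m/s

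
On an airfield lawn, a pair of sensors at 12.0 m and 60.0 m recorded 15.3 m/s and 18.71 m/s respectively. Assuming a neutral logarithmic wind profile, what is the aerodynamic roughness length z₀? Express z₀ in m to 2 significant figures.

Log law: V(z) ∝ ln(z/z₀). With r = V₁/V₂ = 15.3/18.71 = 0.81774,
r · ln(z₂/z₀) = ln(z₁/z₀) ⇒ ln z₀ = (ln z₁ − r·ln z₂)/(1 − r)
ln z₀ = (2.48491 − 0.81774×4.09434) / 0.18226 = -4.7363
z₀ = exp(-4.7363) = 0.008771 m

z₀ ≈ 0.0088 m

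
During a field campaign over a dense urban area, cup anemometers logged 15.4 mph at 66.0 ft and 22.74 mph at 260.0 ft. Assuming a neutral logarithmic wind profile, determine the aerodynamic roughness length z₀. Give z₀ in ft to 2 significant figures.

Log law: V(z) ∝ ln(z/z₀). With r = V₁/V₂ = 15.4/22.74 = 0.67722,
r · ln(z₂/z₀) = ln(z₁/z₀) ⇒ ln z₀ = (ln z₁ − r·ln z₂)/(1 − r)
ln z₀ = (4.18965 − 0.67722×5.56068) / 0.32278 = 1.3131
z₀ = exp(1.3131) = 3.718 ft

z₀ ≈ 3.7 ft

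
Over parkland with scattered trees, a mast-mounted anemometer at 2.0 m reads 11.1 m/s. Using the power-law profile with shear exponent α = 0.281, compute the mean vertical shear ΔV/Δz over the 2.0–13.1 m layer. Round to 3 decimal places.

Power law: V₂ = V₁ · (z₂/z₁)^α = 11.1 × (6.5500)^0.281 = 18.8229 m/s
ΔV/Δz = (18.8229 − 11.1)/(13.1 − 2.0) = 7.7229/11.1000 = 0.69576 m/s/m

0.696 m/s/m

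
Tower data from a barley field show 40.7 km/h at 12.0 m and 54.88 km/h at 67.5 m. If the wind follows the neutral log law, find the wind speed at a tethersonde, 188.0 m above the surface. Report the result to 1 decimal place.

Log law: V ∝ ln(z/z₀). From the pair, with r = V₁/V₂ = 0.74162,
ln z₀ = (ln z₁ − r·ln z₂)/(1 − r) = (2.4849 − 0.74162×4.2121)/0.25838 = -2.4726 → z₀ = 0.08436 m
V₃ = V₁ · ln(z₃/z₀)/ln(z₁/z₀) = 40.7 × 7.7091/4.9575 = 63.2893 km/h

63.3 km/h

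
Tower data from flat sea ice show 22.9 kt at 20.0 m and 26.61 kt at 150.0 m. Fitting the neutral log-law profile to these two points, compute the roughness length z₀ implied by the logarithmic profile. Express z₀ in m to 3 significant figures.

z₀ ≈ 0.0000794 m

Log law: V(z) ∝ ln(z/z₀). With r = V₁/V₂ = 22.9/26.61 = 0.86058,
r · ln(z₂/z₀) = ln(z₁/z₀) ⇒ ln z₀ = (ln z₁ − r·ln z₂)/(1 − r)
ln z₀ = (2.99573 − 0.86058×5.01064) / 0.13942 = -9.4413
z₀ = exp(-9.4413) = 0.00007938 m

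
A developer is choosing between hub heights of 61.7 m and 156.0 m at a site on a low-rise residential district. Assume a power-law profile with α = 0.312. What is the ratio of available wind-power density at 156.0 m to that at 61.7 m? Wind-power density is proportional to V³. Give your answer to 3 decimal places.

2.383

Speed ratio: V_B/V_A = (z_B/z_A)^α = (156.0/61.7)^0.312 = (2.5284)^0.312 = 1.33563
Power-density ratio: P_B/P_A = (V_B/V_A)³ = (1.33563)³ = 2.38264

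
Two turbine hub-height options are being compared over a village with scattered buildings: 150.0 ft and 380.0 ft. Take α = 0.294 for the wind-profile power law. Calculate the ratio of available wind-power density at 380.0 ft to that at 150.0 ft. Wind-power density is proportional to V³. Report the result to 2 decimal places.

2.27

Speed ratio: V_B/V_A = (z_B/z_A)^α = (380.0/150.0)^0.294 = (2.5333)^0.294 = 1.31427
Power-density ratio: P_B/P_A = (V_B/V_A)³ = (1.31427)³ = 2.27016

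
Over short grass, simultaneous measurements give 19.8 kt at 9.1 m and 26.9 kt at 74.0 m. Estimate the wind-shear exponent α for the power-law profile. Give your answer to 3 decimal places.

α ≈ 0.146

Power law: V₂/V₁ = (z₂/z₁)^α ⇒ α = ln(V₂/V₁) / ln(z₂/z₁)
α = ln(26.9/19.8) / ln(74.0/9.1) = ln(1.3586) / ln(8.1319)
  = 0.30644 / 2.09579 = 0.14622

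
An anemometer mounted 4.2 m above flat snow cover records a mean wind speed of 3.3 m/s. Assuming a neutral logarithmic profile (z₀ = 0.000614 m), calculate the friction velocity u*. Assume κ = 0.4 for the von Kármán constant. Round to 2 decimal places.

Log law: V(z) = (u*/κ) · ln(z/z₀) ⇒ u* = κ · V / ln(z/z₀)
u* = 0.4 × 3.3 / ln(4.2/0.000614) = 0.4 × 3.3 / 8.8306
   = 1.3200 / 8.8306 = 0.1495 m/s

u* ≈ 0.15 m/s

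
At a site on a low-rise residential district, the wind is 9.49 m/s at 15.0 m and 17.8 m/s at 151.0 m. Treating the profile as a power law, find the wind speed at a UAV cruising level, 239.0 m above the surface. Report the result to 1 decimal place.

First find α: α = ln(V₂/V₁)/ln(z₂/z₁) = ln(17.8/9.49)/ln(151.0/15.0) = 0.62896/2.30923 = 0.2724
Extrapolate from 151.0 m to 239.0 m: V₃ = 17.8 × (239.0/151.0)^0.2724 = 17.8 × 1.1332 = 20.1714 m/s

20.2 m/s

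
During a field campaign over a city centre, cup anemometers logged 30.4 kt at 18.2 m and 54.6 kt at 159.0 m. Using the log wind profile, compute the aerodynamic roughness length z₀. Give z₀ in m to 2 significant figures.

z₀ ≈ 1.2 m

Log law: V(z) ∝ ln(z/z₀). With r = V₁/V₂ = 30.4/54.6 = 0.55678,
r · ln(z₂/z₀) = ln(z₁/z₀) ⇒ ln z₀ = (ln z₁ − r·ln z₂)/(1 − r)
ln z₀ = (2.90142 − 0.55678×5.06890) / 0.44322 = 0.1786
z₀ = exp(0.1786) = 1.196 m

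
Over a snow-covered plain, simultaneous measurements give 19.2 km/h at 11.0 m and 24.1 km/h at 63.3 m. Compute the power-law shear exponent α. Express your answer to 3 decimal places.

Power law: V₂/V₁ = (z₂/z₁)^α ⇒ α = ln(V₂/V₁) / ln(z₂/z₁)
α = ln(24.1/19.2) / ln(63.3/11.0) = ln(1.2552) / ln(5.7545)
  = 0.22730 / 1.74999 = 0.12989

α ≈ 0.130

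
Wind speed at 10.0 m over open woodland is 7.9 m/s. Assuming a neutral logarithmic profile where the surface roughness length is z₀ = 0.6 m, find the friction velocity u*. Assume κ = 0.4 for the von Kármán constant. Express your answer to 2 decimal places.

Log law: V(z) = (u*/κ) · ln(z/z₀) ⇒ u* = κ · V / ln(z/z₀)
u* = 0.4 × 7.9 / ln(10.0/0.6) = 0.4 × 7.9 / 2.8134
   = 3.1600 / 2.8134 = 1.1232 m/s

u* ≈ 1.12 m/s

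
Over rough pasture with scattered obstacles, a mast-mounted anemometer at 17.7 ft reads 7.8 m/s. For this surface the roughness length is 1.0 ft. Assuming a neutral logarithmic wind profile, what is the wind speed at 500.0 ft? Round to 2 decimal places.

Log law: V(z) ∝ ln(z/z₀), so V₂/V₁ = ln(z₂/z₀) / ln(z₁/z₀).
ln(500.0/1.0) = 6.2146, ln(17.7/1.0) = 2.8736
V₂ = 7.8 × 6.2146/2.8736 = 7.8 × 2.1627 = 16.8689 m/s

16.87 m/s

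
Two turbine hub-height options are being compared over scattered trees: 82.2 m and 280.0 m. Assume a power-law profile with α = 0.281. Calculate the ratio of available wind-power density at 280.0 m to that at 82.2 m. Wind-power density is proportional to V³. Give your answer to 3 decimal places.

Speed ratio: V_B/V_A = (z_B/z_A)^α = (280.0/82.2)^0.281 = (3.4063)^0.281 = 1.41115
Power-density ratio: P_B/P_A = (V_B/V_A)³ = (1.41115)³ = 2.81007

2.810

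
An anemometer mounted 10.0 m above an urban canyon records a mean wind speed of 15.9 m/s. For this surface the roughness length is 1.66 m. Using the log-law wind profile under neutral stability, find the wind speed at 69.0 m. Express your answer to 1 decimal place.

33.0 m/s

Log law: V(z) ∝ ln(z/z₀), so V₂/V₁ = ln(z₂/z₀) / ln(z₁/z₀).
ln(69.0/1.66) = 3.7273, ln(10.0/1.66) = 1.7958
V₂ = 15.9 × 3.7273/1.7958 = 15.9 × 2.0756 = 33.0020 m/s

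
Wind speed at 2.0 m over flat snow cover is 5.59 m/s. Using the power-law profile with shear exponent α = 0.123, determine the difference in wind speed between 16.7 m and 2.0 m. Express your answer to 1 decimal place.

1.7 m/s

Power law: V₂ = V₁ · (z₂/z₁)^α = 5.59 × (8.3500)^0.123 = 7.2574 m/s
ΔV = 7.2574 − 5.59 = 1.6674 m/s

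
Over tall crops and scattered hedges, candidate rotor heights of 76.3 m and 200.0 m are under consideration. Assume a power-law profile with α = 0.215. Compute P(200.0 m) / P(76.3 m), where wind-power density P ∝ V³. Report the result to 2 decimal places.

Speed ratio: V_B/V_A = (z_B/z_A)^α = (200.0/76.3)^0.215 = (2.6212)^0.215 = 1.23021
Power-density ratio: P_B/P_A = (V_B/V_A)³ = (1.23021)³ = 1.86181

1.86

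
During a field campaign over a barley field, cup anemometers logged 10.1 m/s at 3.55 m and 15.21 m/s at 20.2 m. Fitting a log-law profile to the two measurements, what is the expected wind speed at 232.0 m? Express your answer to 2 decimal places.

22.38 m/s

Log law: V ∝ ln(z/z₀). From the pair, with r = V₁/V₂ = 0.66404,
ln z₀ = (ln z₁ − r·ln z₂)/(1 − r) = (1.2669 − 0.66404×3.0057)/0.33596 = -2.1697 → z₀ = 0.1142 m
V₃ = V₁ · ln(z₃/z₀)/ln(z₁/z₀) = 10.1 × 7.6164/3.4366 = 22.3841 m/s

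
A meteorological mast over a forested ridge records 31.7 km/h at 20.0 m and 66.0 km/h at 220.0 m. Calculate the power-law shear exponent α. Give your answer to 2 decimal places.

Power law: V₂/V₁ = (z₂/z₁)^α ⇒ α = ln(V₂/V₁) / ln(z₂/z₁)
α = ln(66.0/31.7) / ln(220.0/20.0) = ln(2.0820) / ln(11.0000)
  = 0.73334 / 2.39790 = 0.30583

α ≈ 0.31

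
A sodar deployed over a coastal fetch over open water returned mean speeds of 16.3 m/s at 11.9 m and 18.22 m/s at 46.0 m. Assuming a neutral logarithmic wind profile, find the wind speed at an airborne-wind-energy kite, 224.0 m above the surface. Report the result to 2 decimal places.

20.47 m/s

Log law: V ∝ ln(z/z₀). From the pair, with r = V₁/V₂ = 0.89462,
ln z₀ = (ln z₁ − r·ln z₂)/(1 − r) = (2.4765 − 0.89462×3.8286)/0.10538 = -9.0023 → z₀ = 0.0001231 m
V₃ = V₁ · ln(z₃/z₀)/ln(z₁/z₀) = 16.3 × 14.4139/11.4788 = 20.4679 m/s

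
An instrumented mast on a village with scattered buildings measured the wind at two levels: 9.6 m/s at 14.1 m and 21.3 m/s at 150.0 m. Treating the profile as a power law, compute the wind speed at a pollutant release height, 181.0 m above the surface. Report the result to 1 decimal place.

First find α: α = ln(V₂/V₁)/ln(z₂/z₁) = ln(21.3/9.6)/ln(150.0/14.1) = 0.79694/2.36446 = 0.3371
Extrapolate from 150.0 m to 181.0 m: V₃ = 21.3 × (181.0/150.0)^0.3371 = 21.3 × 1.0654 = 22.6923 m/s

22.7 m/s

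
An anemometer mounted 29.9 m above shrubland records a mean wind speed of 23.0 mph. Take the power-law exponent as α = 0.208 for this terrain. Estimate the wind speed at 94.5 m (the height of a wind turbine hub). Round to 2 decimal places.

Power-law profile: V₂ = V₁ · (z₂/z₁)^α
V₂ = 23.0 × (94.5/29.9)^0.208 = 23.0 × (3.1605)^0.208
    = 23.0 × 1.2704 = 29.2199 mph

29.22 mph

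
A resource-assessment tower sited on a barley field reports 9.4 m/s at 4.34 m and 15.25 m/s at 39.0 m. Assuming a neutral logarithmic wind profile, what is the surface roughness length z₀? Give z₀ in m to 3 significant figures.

z₀ ≈ 0.127 m

Log law: V(z) ∝ ln(z/z₀). With r = V₁/V₂ = 9.4/15.25 = 0.61639,
r · ln(z₂/z₀) = ln(z₁/z₀) ⇒ ln z₀ = (ln z₁ − r·ln z₂)/(1 − r)
ln z₀ = (1.46787 − 0.61639×3.66356) / 0.38361 = -2.0602
z₀ = exp(-2.0602) = 0.1274 m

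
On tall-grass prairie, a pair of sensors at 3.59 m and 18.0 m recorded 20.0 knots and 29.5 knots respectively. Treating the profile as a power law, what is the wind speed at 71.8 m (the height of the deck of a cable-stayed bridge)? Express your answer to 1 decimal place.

First find α: α = ln(V₂/V₁)/ln(z₂/z₁) = ln(29.5/20.0)/ln(18.0/3.59) = 0.38866/1.61222 = 0.2411
Extrapolate from 18.0 m to 71.8 m: V₃ = 29.5 × (71.8/18.0)^0.2411 = 29.5 × 1.3959 = 41.1784 knots

41.2 knots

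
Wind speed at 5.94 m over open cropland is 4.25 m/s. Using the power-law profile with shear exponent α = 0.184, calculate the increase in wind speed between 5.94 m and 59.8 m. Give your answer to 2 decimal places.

2.25 m/s

Power law: V₂ = V₁ · (z₂/z₁)^α = 4.25 × (10.0673)^0.184 = 6.5002 m/s
ΔV = 6.5002 − 4.25 = 2.2502 m/s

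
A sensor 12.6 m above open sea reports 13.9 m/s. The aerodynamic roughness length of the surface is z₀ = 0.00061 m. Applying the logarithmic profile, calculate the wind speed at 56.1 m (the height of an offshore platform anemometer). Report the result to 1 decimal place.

16.0 m/s

Log law: V(z) ∝ ln(z/z₀), so V₂/V₁ = ln(z₂/z₀) / ln(z₁/z₀).
ln(56.1/0.00061) = 11.4292, ln(12.6/0.00061) = 9.9357
V₂ = 13.9 × 11.4292/9.9357 = 13.9 × 1.1503 = 15.9893 m/s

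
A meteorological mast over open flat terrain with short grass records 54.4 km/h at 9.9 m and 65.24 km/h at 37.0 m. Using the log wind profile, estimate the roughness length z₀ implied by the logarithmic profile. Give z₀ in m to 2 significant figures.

Log law: V(z) ∝ ln(z/z₀). With r = V₁/V₂ = 54.4/65.24 = 0.83384,
r · ln(z₂/z₀) = ln(z₁/z₀) ⇒ ln z₀ = (ln z₁ − r·ln z₂)/(1 − r)
ln z₀ = (2.29253 − 0.83384×3.61092) / 0.16616 = -4.3237
z₀ = exp(-4.3237) = 0.01325 m

z₀ ≈ 0.013 m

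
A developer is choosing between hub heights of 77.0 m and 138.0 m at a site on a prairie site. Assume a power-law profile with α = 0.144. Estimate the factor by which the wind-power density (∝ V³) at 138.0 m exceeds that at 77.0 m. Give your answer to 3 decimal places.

1.287

Speed ratio: V_B/V_A = (z_B/z_A)^α = (138.0/77.0)^0.144 = (1.7922)^0.144 = 1.08765
Power-density ratio: P_B/P_A = (V_B/V_A)³ = (1.08765)³ = 1.28666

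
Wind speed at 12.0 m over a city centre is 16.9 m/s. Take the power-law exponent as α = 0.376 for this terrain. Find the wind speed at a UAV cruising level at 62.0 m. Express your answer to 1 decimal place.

31.3 m/s

Power-law profile: V₂ = V₁ · (z₂/z₁)^α
V₂ = 16.9 × (62.0/12.0)^0.376 = 16.9 × (5.1667)^0.376
    = 16.9 × 1.8542 = 31.3367 m/s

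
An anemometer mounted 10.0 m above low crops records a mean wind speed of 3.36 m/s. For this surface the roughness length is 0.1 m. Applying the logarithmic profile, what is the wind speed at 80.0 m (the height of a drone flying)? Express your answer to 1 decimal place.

4.9 m/s

Log law: V(z) ∝ ln(z/z₀), so V₂/V₁ = ln(z₂/z₀) / ln(z₁/z₀).
ln(80.0/0.1) = 6.6846, ln(10.0/0.1) = 4.6052
V₂ = 3.36 × 6.6846/4.6052 = 3.36 × 1.4515 = 4.8772 m/s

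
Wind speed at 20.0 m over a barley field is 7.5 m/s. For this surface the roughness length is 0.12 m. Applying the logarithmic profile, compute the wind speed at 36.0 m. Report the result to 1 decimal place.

8.4 m/s

Log law: V(z) ∝ ln(z/z₀), so V₂/V₁ = ln(z₂/z₀) / ln(z₁/z₀).
ln(36.0/0.12) = 5.7038, ln(20.0/0.12) = 5.1160
V₂ = 7.5 × 5.7038/5.1160 = 7.5 × 1.1149 = 8.3617 m/s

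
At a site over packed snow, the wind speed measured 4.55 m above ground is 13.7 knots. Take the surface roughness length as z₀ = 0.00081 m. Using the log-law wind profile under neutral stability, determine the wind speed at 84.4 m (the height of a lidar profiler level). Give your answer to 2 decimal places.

18.33 knots

Log law: V(z) ∝ ln(z/z₀), so V₂/V₁ = ln(z₂/z₀) / ln(z₁/z₀).
ln(84.4/0.00081) = 11.5540, ln(4.55/0.00081) = 8.6336
V₂ = 13.7 × 11.5540/8.6336 = 13.7 × 1.3383 = 18.3342 knots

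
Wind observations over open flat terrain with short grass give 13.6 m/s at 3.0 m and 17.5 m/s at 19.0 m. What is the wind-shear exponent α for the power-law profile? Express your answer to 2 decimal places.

α ≈ 0.14

Power law: V₂/V₁ = (z₂/z₁)^α ⇒ α = ln(V₂/V₁) / ln(z₂/z₁)
α = ln(17.5/13.6) / ln(19.0/3.0) = ln(1.2868) / ln(6.3333)
  = 0.25213 / 1.84583 = 0.13660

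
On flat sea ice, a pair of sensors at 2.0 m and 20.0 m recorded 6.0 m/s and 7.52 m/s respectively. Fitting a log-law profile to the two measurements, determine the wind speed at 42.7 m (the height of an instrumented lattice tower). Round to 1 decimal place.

8.0 m/s

Log law: V ∝ ln(z/z₀). From the pair, with r = V₁/V₂ = 0.79787,
ln z₀ = (ln z₁ − r·ln z₂)/(1 − r) = (0.6931 − 0.79787×2.9957)/0.20213 = -8.3960 → z₀ = 0.0002258 m
V₃ = V₁ · ln(z₃/z₀)/ln(z₁/z₀) = 6.0 × 12.1502/9.0892 = 8.0207 m/s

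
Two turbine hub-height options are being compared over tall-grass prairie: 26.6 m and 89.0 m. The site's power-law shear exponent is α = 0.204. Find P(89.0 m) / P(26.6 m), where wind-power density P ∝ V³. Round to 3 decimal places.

Speed ratio: V_B/V_A = (z_B/z_A)^α = (89.0/26.6)^0.204 = (3.3459)^0.204 = 1.27938
Power-density ratio: P_B/P_A = (V_B/V_A)³ = (1.27938)³ = 2.09411

2.094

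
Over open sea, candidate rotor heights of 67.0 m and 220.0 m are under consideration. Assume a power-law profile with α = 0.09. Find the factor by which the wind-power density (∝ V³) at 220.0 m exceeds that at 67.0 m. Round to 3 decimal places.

1.379

Speed ratio: V_B/V_A = (z_B/z_A)^α = (220.0/67.0)^0.09 = (3.2836)^0.09 = 1.11294
Power-density ratio: P_B/P_A = (V_B/V_A)³ = (1.11294)³ = 1.37852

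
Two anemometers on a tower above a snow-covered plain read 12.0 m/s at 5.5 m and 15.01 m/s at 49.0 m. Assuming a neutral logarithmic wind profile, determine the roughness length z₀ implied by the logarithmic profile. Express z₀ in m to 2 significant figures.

Log law: V(z) ∝ ln(z/z₀). With r = V₁/V₂ = 12.0/15.01 = 0.79947,
r · ln(z₂/z₀) = ln(z₁/z₀) ⇒ ln z₀ = (ln z₁ − r·ln z₂)/(1 − r)
ln z₀ = (1.70475 − 0.79947×3.89182) / 0.20053 = -7.0145
z₀ = exp(-7.0145) = 0.0008988 m

z₀ ≈ 0.00090 m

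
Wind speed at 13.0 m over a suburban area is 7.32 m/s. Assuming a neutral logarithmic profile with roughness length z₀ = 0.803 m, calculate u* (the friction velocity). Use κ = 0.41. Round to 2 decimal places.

u* ≈ 1.08 m/s

Log law: V(z) = (u*/κ) · ln(z/z₀) ⇒ u* = κ · V / ln(z/z₀)
u* = 0.41 × 7.32 / ln(13.0/0.803) = 0.41 × 7.32 / 2.7843
   = 3.0012 / 2.7843 = 1.0779 m/s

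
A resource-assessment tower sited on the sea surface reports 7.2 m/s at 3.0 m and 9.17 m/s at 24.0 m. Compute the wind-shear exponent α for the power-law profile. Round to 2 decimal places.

Power law: V₂/V₁ = (z₂/z₁)^α ⇒ α = ln(V₂/V₁) / ln(z₂/z₁)
α = ln(9.17/7.2) / ln(24.0/3.0) = ln(1.2736) / ln(8.0000)
  = 0.24186 / 2.07944 = 0.11631

α ≈ 0.12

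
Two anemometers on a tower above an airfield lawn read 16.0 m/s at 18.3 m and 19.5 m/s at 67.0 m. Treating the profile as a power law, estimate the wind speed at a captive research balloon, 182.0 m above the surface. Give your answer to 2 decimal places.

22.71 m/s

First find α: α = ln(V₂/V₁)/ln(z₂/z₁) = ln(19.5/16.0)/ln(67.0/18.3) = 0.19783/1.29779 = 0.1524
Extrapolate from 67.0 m to 182.0 m: V₃ = 19.5 × (182.0/67.0)^0.1524 = 19.5 × 1.1645 = 22.7086 m/s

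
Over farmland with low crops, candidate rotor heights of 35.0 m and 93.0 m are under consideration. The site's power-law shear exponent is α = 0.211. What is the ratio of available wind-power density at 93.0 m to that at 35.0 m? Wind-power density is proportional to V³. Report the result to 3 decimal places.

1.856

Speed ratio: V_B/V_A = (z_B/z_A)^α = (93.0/35.0)^0.211 = (2.6571)^0.211 = 1.22900
Power-density ratio: P_B/P_A = (V_B/V_A)³ = (1.22900)³ = 1.85633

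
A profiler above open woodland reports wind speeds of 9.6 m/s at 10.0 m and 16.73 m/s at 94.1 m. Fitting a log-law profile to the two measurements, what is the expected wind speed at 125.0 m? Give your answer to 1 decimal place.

17.6 m/s

Log law: V ∝ ln(z/z₀). From the pair, with r = V₁/V₂ = 0.57382,
ln z₀ = (ln z₁ − r·ln z₂)/(1 − r) = (2.3026 − 0.57382×4.5444)/0.42618 = -0.7158 → z₀ = 0.4888 m
V₃ = V₁ · ln(z₃/z₀)/ln(z₁/z₀) = 9.6 × 5.5441/3.0184 = 17.6331 m/s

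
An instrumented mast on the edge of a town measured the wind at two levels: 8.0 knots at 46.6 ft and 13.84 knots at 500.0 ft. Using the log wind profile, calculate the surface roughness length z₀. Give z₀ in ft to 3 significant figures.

z₀ ≈ 1.81 ft

Log law: V(z) ∝ ln(z/z₀). With r = V₁/V₂ = 8.0/13.84 = 0.57803,
r · ln(z₂/z₀) = ln(z₁/z₀) ⇒ ln z₀ = (ln z₁ − r·ln z₂)/(1 − r)
ln z₀ = (3.84160 − 0.57803×6.21461) / 0.42197 = 0.5909
z₀ = exp(0.5909) = 1.806 ft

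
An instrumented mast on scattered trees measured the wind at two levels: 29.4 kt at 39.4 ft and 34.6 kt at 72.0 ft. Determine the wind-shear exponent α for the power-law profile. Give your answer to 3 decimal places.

Power law: V₂/V₁ = (z₂/z₁)^α ⇒ α = ln(V₂/V₁) / ln(z₂/z₁)
α = ln(34.6/29.4) / ln(72.0/39.4) = ln(1.1769) / ln(1.8274)
  = 0.16286 / 0.60290 = 0.27013

α ≈ 0.270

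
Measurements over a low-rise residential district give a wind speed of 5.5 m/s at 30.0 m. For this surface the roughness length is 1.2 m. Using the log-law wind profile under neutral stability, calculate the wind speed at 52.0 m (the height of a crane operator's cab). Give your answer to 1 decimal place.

6.4 m/s

Log law: V(z) ∝ ln(z/z₀), so V₂/V₁ = ln(z₂/z₀) / ln(z₁/z₀).
ln(52.0/1.2) = 3.7689, ln(30.0/1.2) = 3.2189
V₂ = 5.5 × 3.7689/3.2189 = 5.5 × 1.1709 = 6.4398 m/s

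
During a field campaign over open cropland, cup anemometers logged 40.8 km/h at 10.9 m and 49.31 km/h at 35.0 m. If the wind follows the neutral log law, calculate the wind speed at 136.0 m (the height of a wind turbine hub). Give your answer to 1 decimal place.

Log law: V ∝ ln(z/z₀). From the pair, with r = V₁/V₂ = 0.82742,
ln z₀ = (ln z₁ − r·ln z₂)/(1 − r) = (2.3888 − 0.82742×3.5553)/0.17258 = -3.2043 → z₀ = 0.04059 m
V₃ = V₁ · ln(z₃/z₀)/ln(z₁/z₀) = 40.8 × 8.1169/5.5930 = 59.2113 km/h

59.2 km/h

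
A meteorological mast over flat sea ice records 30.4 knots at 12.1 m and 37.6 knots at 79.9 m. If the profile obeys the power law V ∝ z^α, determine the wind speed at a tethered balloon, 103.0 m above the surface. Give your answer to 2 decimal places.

First find α: α = ln(V₂/V₁)/ln(z₂/z₁) = ln(37.6/30.4)/ln(79.9/12.1) = 0.21256/1.88757 = 0.1126
Extrapolate from 79.9 m to 103.0 m: V₃ = 37.6 × (103.0/79.9)^0.1126 = 37.6 × 1.0290 = 38.6908 knots

38.69 knots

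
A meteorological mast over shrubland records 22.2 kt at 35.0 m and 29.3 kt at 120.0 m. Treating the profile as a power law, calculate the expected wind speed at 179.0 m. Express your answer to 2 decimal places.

32.06 kt

First find α: α = ln(V₂/V₁)/ln(z₂/z₁) = ln(29.3/22.2)/ln(120.0/35.0) = 0.27750/1.23214 = 0.2252
Extrapolate from 120.0 m to 179.0 m: V₃ = 29.3 × (179.0/120.0)^0.2252 = 29.3 × 1.0942 = 32.0613 kt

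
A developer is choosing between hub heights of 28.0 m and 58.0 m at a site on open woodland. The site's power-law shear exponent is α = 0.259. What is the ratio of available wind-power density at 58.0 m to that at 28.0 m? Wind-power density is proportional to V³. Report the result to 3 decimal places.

Speed ratio: V_B/V_A = (z_B/z_A)^α = (58.0/28.0)^0.259 = (2.0714)^0.259 = 1.20757
Power-density ratio: P_B/P_A = (V_B/V_A)³ = (1.20757)³ = 1.76093

1.761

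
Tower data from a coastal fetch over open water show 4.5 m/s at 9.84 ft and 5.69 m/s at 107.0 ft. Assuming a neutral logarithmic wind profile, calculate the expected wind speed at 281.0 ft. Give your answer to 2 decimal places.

Log law: V ∝ ln(z/z₀). From the pair, with r = V₁/V₂ = 0.79086,
ln z₀ = (ln z₁ − r·ln z₂)/(1 − r) = (2.2865 − 0.79086×4.6728)/0.20914 = -6.7376 → z₀ = 0.001185 ft
V₃ = V₁ · ln(z₃/z₀)/ln(z₁/z₀) = 4.5 × 12.3760/9.0241 = 6.1715 m/s

6.17 m/s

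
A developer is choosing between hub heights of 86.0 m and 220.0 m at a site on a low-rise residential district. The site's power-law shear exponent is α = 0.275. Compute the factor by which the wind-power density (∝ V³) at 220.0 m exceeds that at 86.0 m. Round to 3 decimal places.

2.170

Speed ratio: V_B/V_A = (z_B/z_A)^α = (220.0/86.0)^0.275 = (2.5581)^0.275 = 1.29473
Power-density ratio: P_B/P_A = (V_B/V_A)³ = (1.29473)³ = 2.17039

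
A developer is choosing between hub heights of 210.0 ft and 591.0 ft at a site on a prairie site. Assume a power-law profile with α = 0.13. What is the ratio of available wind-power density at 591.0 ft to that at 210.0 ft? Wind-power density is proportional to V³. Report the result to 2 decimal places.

1.50

Speed ratio: V_B/V_A = (z_B/z_A)^α = (591.0/210.0)^0.13 = (2.8143)^0.13 = 1.14398
Power-density ratio: P_B/P_A = (V_B/V_A)³ = (1.14398)³ = 1.49711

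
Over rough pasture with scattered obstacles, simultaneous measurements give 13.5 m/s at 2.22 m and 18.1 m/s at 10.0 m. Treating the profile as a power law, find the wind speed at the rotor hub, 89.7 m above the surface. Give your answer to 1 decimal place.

27.8 m/s

First find α: α = ln(V₂/V₁)/ln(z₂/z₁) = ln(18.1/13.5)/ln(10.0/2.22) = 0.29322/1.50508 = 0.1948
Extrapolate from 10.0 m to 89.7 m: V₃ = 18.1 × (89.7/10.0)^0.1948 = 18.1 × 1.5333 = 27.7526 m/s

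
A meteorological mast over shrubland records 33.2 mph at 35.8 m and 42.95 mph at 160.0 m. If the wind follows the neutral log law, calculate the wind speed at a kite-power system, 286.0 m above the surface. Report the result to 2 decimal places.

Log law: V ∝ ln(z/z₀). From the pair, with r = V₁/V₂ = 0.77299,
ln z₀ = (ln z₁ − r·ln z₂)/(1 − r) = (3.5779 − 0.77299×5.0752)/0.22701 = -1.5203 → z₀ = 0.2186 m
V₃ = V₁ · ln(z₃/z₀)/ln(z₁/z₀) = 33.2 × 7.1763/5.0982 = 46.7323 mph

46.73 mph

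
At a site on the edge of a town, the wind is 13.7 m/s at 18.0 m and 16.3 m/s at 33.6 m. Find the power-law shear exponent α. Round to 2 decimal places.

α ≈ 0.28

Power law: V₂/V₁ = (z₂/z₁)^α ⇒ α = ln(V₂/V₁) / ln(z₂/z₁)
α = ln(16.3/13.7) / ln(33.6/18.0) = ln(1.1898) / ln(1.8667)
  = 0.17377 / 0.62415 = 0.27841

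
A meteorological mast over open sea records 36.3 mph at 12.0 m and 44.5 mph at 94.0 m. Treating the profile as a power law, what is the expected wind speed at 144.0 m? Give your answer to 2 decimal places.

First find α: α = ln(V₂/V₁)/ln(z₂/z₁) = ln(44.5/36.3)/ln(94.0/12.0) = 0.20367/2.05839 = 0.0989
Extrapolate from 94.0 m to 144.0 m: V₃ = 44.5 × (144.0/94.0)^0.0989 = 44.5 × 1.0431 = 46.4182 mph

46.42 mph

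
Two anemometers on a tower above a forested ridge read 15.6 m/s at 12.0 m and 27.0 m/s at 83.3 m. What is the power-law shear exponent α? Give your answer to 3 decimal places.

Power law: V₂/V₁ = (z₂/z₁)^α ⇒ α = ln(V₂/V₁) / ln(z₂/z₁)
α = ln(27.0/15.6) / ln(83.3/12.0) = ln(1.7308) / ln(6.9417)
  = 0.54857 / 1.93754 = 0.28312

α ≈ 0.283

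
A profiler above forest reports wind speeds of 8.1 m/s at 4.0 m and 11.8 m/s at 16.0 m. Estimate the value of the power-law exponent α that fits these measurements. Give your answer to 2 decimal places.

α ≈ 0.27

Power law: V₂/V₁ = (z₂/z₁)^α ⇒ α = ln(V₂/V₁) / ln(z₂/z₁)
α = ln(11.8/8.1) / ln(16.0/4.0) = ln(1.4568) / ln(4.0000)
  = 0.37624 / 1.38629 = 0.27140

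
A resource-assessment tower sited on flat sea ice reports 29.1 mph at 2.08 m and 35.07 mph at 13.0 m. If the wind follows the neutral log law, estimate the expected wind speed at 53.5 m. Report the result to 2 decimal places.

Log law: V ∝ ln(z/z₀). From the pair, with r = V₁/V₂ = 0.82977,
ln z₀ = (ln z₁ − r·ln z₂)/(1 − r) = (0.7324 − 0.82977×2.5649)/0.17023 = -8.2003 → z₀ = 0.0002746 m
V₃ = V₁ · ln(z₃/z₀)/ln(z₁/z₀) = 29.1 × 12.1800/8.9327 = 39.6788 mph

39.68 mph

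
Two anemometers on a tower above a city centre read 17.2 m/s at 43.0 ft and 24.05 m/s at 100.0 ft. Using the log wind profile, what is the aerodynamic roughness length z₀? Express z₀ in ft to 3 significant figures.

Log law: V(z) ∝ ln(z/z₀). With r = V₁/V₂ = 17.2/24.05 = 0.71518,
r · ln(z₂/z₀) = ln(z₁/z₀) ⇒ ln z₀ = (ln z₁ − r·ln z₂)/(1 − r)
ln z₀ = (3.76120 − 0.71518×4.60517) / 0.28482 = 1.6420
z₀ = exp(1.6420) = 5.166 ft

z₀ ≈ 5.17 ft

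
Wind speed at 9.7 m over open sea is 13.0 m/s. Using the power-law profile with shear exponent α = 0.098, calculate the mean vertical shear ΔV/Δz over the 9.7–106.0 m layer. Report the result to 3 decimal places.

Power law: V₂ = V₁ · (z₂/z₁)^α = 13.0 × (10.9278)^0.098 = 16.4331 m/s
ΔV/Δz = (16.4331 − 13.0)/(106.0 − 9.7) = 3.4331/96.3000 = 0.03565 m/s/m

0.036 m/s/m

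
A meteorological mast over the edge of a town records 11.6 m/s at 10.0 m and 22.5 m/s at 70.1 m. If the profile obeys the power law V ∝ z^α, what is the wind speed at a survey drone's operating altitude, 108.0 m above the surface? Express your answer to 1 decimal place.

First find α: α = ln(V₂/V₁)/ln(z₂/z₁) = ln(22.5/11.6)/ln(70.1/10.0) = 0.66251/1.94734 = 0.3402
Extrapolate from 70.1 m to 108.0 m: V₃ = 22.5 × (108.0/70.1)^0.3402 = 22.5 × 1.1584 = 26.0641 m/s

26.1 m/s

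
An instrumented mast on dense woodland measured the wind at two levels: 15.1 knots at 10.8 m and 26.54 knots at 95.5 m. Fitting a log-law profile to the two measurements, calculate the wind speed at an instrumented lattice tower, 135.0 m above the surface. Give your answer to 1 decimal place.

Log law: V ∝ ln(z/z₀). From the pair, with r = V₁/V₂ = 0.56895,
ln z₀ = (ln z₁ − r·ln z₂)/(1 − r) = (2.3795 − 0.56895×4.5591)/0.43105 = -0.4973 → z₀ = 0.6081 m
V₃ = V₁ · ln(z₃/z₀)/ln(z₁/z₀) = 15.1 × 5.4026/2.8769 = 28.3568 knots

28.4 knots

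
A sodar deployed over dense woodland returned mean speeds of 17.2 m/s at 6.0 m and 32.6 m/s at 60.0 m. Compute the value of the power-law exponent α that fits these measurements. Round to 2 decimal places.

α ≈ 0.28

Power law: V₂/V₁ = (z₂/z₁)^α ⇒ α = ln(V₂/V₁) / ln(z₂/z₁)
α = ln(32.6/17.2) / ln(60.0/6.0) = ln(1.8953) / ln(10.0000)
  = 0.63940 / 2.30259 = 0.27769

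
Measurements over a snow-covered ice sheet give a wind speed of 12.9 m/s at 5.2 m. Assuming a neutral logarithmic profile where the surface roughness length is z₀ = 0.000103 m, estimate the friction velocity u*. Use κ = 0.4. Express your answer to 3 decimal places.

u* ≈ 0.476 m/s

Log law: V(z) = (u*/κ) · ln(z/z₀) ⇒ u* = κ · V / ln(z/z₀)
u* = 0.4 × 12.9 / ln(5.2/0.000103) = 0.4 × 12.9 / 10.8294
   = 5.1600 / 10.8294 = 0.4765 m/s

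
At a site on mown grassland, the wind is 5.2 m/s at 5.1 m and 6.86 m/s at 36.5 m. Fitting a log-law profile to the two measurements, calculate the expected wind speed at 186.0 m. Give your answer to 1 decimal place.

8.2 m/s

Log law: V ∝ ln(z/z₀). From the pair, with r = V₁/V₂ = 0.75802,
ln z₀ = (ln z₁ − r·ln z₂)/(1 − r) = (1.6292 − 0.75802×3.5973)/0.24198 = -4.5358 → z₀ = 0.01072 m
V₃ = V₁ · ln(z₃/z₀)/ln(z₁/z₀) = 5.2 × 9.7616/6.1650 = 8.2335 m/s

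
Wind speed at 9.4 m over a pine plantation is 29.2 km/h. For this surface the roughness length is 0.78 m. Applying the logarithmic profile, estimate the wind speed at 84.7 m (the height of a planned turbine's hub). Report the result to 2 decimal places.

Log law: V(z) ∝ ln(z/z₀), so V₂/V₁ = ln(z₂/z₀) / ln(z₁/z₀).
ln(84.7/0.78) = 4.6876, ln(9.4/0.78) = 2.4892
V₂ = 29.2 × 4.6876/2.4892 = 29.2 × 1.8832 = 54.9891 km/h

54.99 km/h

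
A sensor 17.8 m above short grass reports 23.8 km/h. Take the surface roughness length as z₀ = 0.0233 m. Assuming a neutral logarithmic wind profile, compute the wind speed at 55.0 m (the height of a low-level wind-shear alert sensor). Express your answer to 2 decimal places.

Log law: V(z) ∝ ln(z/z₀), so V₂/V₁ = ln(z₂/z₀) / ln(z₁/z₀).
ln(55.0/0.0233) = 7.7666, ln(17.8/0.0233) = 6.6385
V₂ = 23.8 × 7.7666/6.6385 = 23.8 × 1.1699 = 27.8445 km/h

27.84 km/h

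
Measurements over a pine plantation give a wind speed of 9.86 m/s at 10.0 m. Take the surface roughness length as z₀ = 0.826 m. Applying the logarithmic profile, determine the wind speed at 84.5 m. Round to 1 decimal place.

Log law: V(z) ∝ ln(z/z₀), so V₂/V₁ = ln(z₂/z₀) / ln(z₁/z₀).
ln(84.5/0.826) = 4.6279, ln(10.0/0.826) = 2.4937
V₂ = 9.86 × 4.6279/2.4937 = 9.86 × 1.8558 = 18.2983 m/s

18.3 m/s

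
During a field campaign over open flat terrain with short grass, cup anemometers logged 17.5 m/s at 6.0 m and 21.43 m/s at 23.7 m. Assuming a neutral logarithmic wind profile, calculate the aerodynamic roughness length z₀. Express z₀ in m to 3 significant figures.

z₀ ≈ 0.0132 m

Log law: V(z) ∝ ln(z/z₀). With r = V₁/V₂ = 17.5/21.43 = 0.81661,
r · ln(z₂/z₀) = ln(z₁/z₀) ⇒ ln z₀ = (ln z₁ − r·ln z₂)/(1 − r)
ln z₀ = (1.79176 − 0.81661×3.16548) / 0.18339 = -4.3253
z₀ = exp(-4.3253) = 0.01323 m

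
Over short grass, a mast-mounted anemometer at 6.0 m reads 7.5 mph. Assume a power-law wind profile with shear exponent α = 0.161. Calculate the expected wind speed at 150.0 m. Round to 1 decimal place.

12.6 mph

Power-law profile: V₂ = V₁ · (z₂/z₁)^α
V₂ = 7.5 × (150.0/6.0)^0.161 = 7.5 × (25.0000)^0.161
    = 7.5 × 1.6791 = 12.5930 mph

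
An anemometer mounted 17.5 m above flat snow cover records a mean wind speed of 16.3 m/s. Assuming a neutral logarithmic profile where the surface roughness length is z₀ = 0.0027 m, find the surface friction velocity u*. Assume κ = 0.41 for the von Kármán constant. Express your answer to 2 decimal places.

Log law: V(z) = (u*/κ) · ln(z/z₀) ⇒ u* = κ · V / ln(z/z₀)
u* = 0.41 × 16.3 / ln(17.5/0.0027) = 0.41 × 16.3 / 8.7767
   = 6.6830 / 8.7767 = 0.7614 m/s

u* ≈ 0.76 m/s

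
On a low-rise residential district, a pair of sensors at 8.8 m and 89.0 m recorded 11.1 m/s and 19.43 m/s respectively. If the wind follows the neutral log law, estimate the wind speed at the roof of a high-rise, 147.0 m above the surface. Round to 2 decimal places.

Log law: V ∝ ln(z/z₀). From the pair, with r = V₁/V₂ = 0.57128,
ln z₀ = (ln z₁ − r·ln z₂)/(1 − r) = (2.1748 − 0.57128×4.4886)/0.42872 = -0.9086 → z₀ = 0.4031 m
V₃ = V₁ · ln(z₃/z₀)/ln(z₁/z₀) = 11.1 × 5.8990/3.0833 = 21.2365 m/s

21.24 m/s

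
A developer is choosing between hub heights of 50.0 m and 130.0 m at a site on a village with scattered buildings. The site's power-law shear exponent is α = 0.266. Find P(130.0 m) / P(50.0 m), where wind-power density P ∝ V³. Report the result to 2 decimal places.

Speed ratio: V_B/V_A = (z_B/z_A)^α = (130.0/50.0)^0.266 = (2.6000)^0.266 = 1.28939
Power-density ratio: P_B/P_A = (V_B/V_A)³ = (1.28939)³ = 2.14362

2.14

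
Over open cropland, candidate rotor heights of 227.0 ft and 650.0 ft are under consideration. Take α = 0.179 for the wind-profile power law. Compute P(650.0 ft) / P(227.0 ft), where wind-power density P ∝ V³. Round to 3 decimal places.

Speed ratio: V_B/V_A = (z_B/z_A)^α = (650.0/227.0)^0.179 = (2.8634)^0.179 = 1.20721
Power-density ratio: P_B/P_A = (V_B/V_A)³ = (1.20721)³ = 1.75934

1.759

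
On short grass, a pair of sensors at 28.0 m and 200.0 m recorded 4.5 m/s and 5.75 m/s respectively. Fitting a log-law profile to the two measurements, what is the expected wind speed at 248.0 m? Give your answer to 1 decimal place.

Log law: V ∝ ln(z/z₀). From the pair, with r = V₁/V₂ = 0.78261,
ln z₀ = (ln z₁ − r·ln z₂)/(1 − r) = (3.3322 − 0.78261×5.2983)/0.21739 = -3.7458 → z₀ = 0.02362 m
V₃ = V₁ · ln(z₃/z₀)/ln(z₁/z₀) = 4.5 × 9.2592/7.0780 = 5.8868 m/s

5.9 m/s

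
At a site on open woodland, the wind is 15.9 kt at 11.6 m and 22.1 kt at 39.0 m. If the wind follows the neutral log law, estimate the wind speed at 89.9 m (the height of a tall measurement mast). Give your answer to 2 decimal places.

Log law: V ∝ ln(z/z₀). From the pair, with r = V₁/V₂ = 0.71946,
ln z₀ = (ln z₁ − r·ln z₂)/(1 − r) = (2.4510 − 0.71946×3.6636)/0.28054 = -0.6586 → z₀ = 0.5176 m
V₃ = V₁ · ln(z₃/z₀)/ln(z₁/z₀) = 15.9 × 5.1573/3.1096 = 26.3702 kt

26.37 kt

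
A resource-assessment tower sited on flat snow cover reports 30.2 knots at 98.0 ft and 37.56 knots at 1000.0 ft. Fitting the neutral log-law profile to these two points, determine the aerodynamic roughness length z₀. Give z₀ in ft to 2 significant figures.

z₀ ≈ 0.0071 ft

Log law: V(z) ∝ ln(z/z₀). With r = V₁/V₂ = 30.2/37.56 = 0.80405,
r · ln(z₂/z₀) = ln(z₁/z₀) ⇒ ln z₀ = (ln z₁ − r·ln z₂)/(1 − r)
ln z₀ = (4.58497 − 0.80405×6.90776) / 0.19595 = -4.9460
z₀ = exp(-4.9460) = 0.007112 ft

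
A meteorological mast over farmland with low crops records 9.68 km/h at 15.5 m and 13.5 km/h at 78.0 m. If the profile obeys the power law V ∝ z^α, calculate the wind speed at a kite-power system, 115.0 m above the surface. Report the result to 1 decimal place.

14.6 km/h

First find α: α = ln(V₂/V₁)/ln(z₂/z₁) = ln(13.5/9.68)/ln(78.0/15.5) = 0.33263/1.61587 = 0.2059
Extrapolate from 78.0 m to 115.0 m: V₃ = 13.5 × (115.0/78.0)^0.2059 = 13.5 × 1.0832 = 14.6231 km/h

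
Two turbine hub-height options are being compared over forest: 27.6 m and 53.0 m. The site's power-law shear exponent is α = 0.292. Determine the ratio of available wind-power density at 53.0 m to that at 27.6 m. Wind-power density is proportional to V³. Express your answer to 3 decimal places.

Speed ratio: V_B/V_A = (z_B/z_A)^α = (53.0/27.6)^0.292 = (1.9203)^0.292 = 1.20988
Power-density ratio: P_B/P_A = (V_B/V_A)³ = (1.20988)³ = 1.77104

1.771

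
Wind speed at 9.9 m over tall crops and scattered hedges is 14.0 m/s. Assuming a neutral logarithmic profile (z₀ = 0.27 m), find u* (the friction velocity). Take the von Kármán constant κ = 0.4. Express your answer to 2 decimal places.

u* ≈ 1.55 m/s

Log law: V(z) = (u*/κ) · ln(z/z₀) ⇒ u* = κ · V / ln(z/z₀)
u* = 0.4 × 14.0 / ln(9.9/0.27) = 0.4 × 14.0 / 3.6019
   = 5.6000 / 3.6019 = 1.5547 m/s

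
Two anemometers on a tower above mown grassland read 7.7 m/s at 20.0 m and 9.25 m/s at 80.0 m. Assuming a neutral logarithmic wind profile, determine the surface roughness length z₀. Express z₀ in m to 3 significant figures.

Log law: V(z) ∝ ln(z/z₀). With r = V₁/V₂ = 7.7/9.25 = 0.83243,
r · ln(z₂/z₀) = ln(z₁/z₀) ⇒ ln z₀ = (ln z₁ − r·ln z₂)/(1 − r)
ln z₀ = (2.99573 − 0.83243×4.38203) / 0.16757 = -3.8910
z₀ = exp(-3.8910) = 0.02042 m

z₀ ≈ 0.0204 m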